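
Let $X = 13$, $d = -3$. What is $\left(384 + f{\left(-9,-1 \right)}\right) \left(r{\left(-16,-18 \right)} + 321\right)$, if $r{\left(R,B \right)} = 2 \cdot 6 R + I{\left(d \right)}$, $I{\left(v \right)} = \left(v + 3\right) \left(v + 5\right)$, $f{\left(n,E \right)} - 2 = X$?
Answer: $51471$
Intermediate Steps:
$f{\left(n,E \right)} = 15$ ($f{\left(n,E \right)} = 2 + 13 = 15$)
$I{\left(v \right)} = \left(3 + v\right) \left(5 + v\right)$
$r{\left(R,B \right)} = 12 R$ ($r{\left(R,B \right)} = 2 \cdot 6 R + \left(15 + \left(-3\right)^{2} + 8 \left(-3\right)\right) = 12 R + \left(15 + 9 - 24\right) = 12 R + 0 = 12 R$)
$\left(384 + f{\left(-9,-1 \right)}\right) \left(r{\left(-16,-18 \right)} + 321\right) = \left(384 + 15\right) \left(12 \left(-16\right) + 321\right) = 399 \left(-192 + 321\right) = 399 \cdot 129 = 51471$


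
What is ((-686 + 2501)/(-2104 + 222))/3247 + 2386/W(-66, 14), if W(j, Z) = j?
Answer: -7290308717/201658182 ≈ -36.152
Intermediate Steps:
((-686 + 2501)/(-2104 + 222))/3247 + 2386/W(-66, 14) = ((-686 + 2501)/(-2104 + 222))/3247 + 2386/(-66) = (1815/(-1882))*(1/3247) + 2386*(-1/66) = (1815*(-1/1882))*(1/3247) - 1193/33 = -1815/1882*1/3247 - 1193/33 = -1815/6110854 - 1193/33 = -7290308717/201658182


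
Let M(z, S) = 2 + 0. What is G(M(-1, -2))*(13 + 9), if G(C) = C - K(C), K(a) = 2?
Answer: 0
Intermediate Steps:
M(z, S) = 2
G(C) = -2 + C (G(C) = C - 1*2 = C - 2 = -2 + C)
G(M(-1, -2))*(13 + 9) = (-2 + 2)*(13 + 9) = 0*22 = 0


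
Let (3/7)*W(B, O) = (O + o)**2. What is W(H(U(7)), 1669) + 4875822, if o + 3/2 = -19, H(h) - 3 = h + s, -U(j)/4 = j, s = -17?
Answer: 44867109/4 ≈ 1.1217e+7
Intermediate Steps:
U(j) = -4*j
H(h) = -14 + h (H(h) = 3 + (h - 17) = 3 + (-17 + h) = -14 + h)
o = -41/2 (o = -3/2 - 19 = -41/2 ≈ -20.500)
W(B, O) = 7*(-41/2 + O)**2/3 (W(B, O) = 7*(O - 41/2)**2/3 = 7*(-41/2 + O)**2/3)
W(H(U(7)), 1669) + 4875822 = 7*(-41 + 2*1669)**2/12 + 4875822 = 7*(-41 + 3338)**2/12 + 4875822 = (7/12)*3297**2 + 4875822 = (7/12)*10870209 + 4875822 = 25363821/4 + 4875822 = 44867109/4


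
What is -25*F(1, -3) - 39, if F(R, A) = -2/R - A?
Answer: -64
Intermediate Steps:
F(R, A) = -A - 2/R
-25*F(1, -3) - 39 = -25*(-1*(-3) - 2/1) - 39 = -25*(3 - 2*1) - 39 = -25*(3 - 2) - 39 = -25*1 - 39 = -25 - 39 = -64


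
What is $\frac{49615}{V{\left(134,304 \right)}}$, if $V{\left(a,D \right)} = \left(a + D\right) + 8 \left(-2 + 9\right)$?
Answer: $\frac{49615}{494} \approx 100.44$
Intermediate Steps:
$V{\left(a,D \right)} = 56 + D + a$ ($V{\left(a,D \right)} = \left(D + a\right) + 8 \cdot 7 = \left(D + a\right) + 56 = 56 + D + a$)
$\frac{49615}{V{\left(134,304 \right)}} = \frac{49615}{56 + 304 + 134} = \frac{49615}{494}$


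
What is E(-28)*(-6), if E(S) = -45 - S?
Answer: 102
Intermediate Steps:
E(-28)*(-6) = (-45 - 1*(-28))*(-6) = (-45 + 28)*(-6) = -17*(-6) = 102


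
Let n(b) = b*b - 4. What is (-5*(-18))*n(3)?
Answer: 450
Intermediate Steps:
n(b) = -4 + b² (n(b) = b² - 4 = -4 + b²)
(-5*(-18))*n(3) = (-5*(-18))*(-4 + 3²) = 90*(-4 + 9) = 90*5 = 450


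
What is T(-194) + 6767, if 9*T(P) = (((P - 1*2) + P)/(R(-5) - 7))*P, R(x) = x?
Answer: 54598/9 ≈ 6066.4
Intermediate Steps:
T(P) = P*(1/6 - P/6)/9 (T(P) = ((((P - 1*2) + P)/(-5 - 7))*P)/9 = ((((P - 2) + P)/(-12))*P)/9 = ((((-2 + P) + P)*(-1/12))*P)/9 = (((-2 + 2*P)*(-1/12))*P)/9 = ((1/6 - P/6)*P)/9 = (P*(1/6 - P/6))/9 = P*(1/6 - P/6)/9)
T(-194) + 6767 = (1/54)*(-194)*(1 - 1*(-194)) + 6767 = (1/54)*(-194)*(1 + 194) + 6767 = (1/54)*(-194)*195 + 6767 = -6305/9 + 6767 = 54598/9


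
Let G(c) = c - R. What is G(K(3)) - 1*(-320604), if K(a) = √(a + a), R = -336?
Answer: 320940 + √6 ≈ 3.2094e+5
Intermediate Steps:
K(a) = √2*√a (K(a) = √(2*a) = √2*√a)
G(c) = 336 + c (G(c) = c - 1*(-336) = c + 336 = 336 + c)
G(K(3)) - 1*(-320604) = (336 + √2*√3) - 1*(-320604) = (336 + √6) + 320604 = 320940 + √6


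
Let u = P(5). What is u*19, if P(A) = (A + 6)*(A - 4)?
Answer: 209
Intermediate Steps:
P(A) = (-4 + A)*(6 + A) (P(A) = (6 + A)*(-4 + A) = (-4 + A)*(6 + A))
u = 11 (u = -24 + 5**2 + 2*5 = -24 + 25 + 10 = 11)
u*19 = 11*19 = 209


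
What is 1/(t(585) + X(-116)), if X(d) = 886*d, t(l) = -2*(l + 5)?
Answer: -1/103956 ≈ -9.6195e-6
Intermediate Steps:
t(l) = -10 - 2*l (t(l) = -2*(5 + l) = -10 - 2*l)
1/(t(585) + X(-116)) = 1/((-10 - 2*585) + 886*(-116)) = 1/((-10 - 1170) - 102776) = 1/(-1180 - 102776) = 1/(-103956) = -1/103956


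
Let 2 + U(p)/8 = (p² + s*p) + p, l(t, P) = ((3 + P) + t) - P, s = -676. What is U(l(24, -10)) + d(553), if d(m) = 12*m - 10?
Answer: -133358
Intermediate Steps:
l(t, P) = 3 + t (l(t, P) = (3 + P + t) - P = 3 + t)
U(p) = -16 - 5400*p + 8*p² (U(p) = -16 + 8*((p² - 676*p) + p) = -16 + 8*(p² - 675*p) = -16 + (-5400*p + 8*p²) = -16 - 5400*p + 8*p²)
d(m) = -10 + 12*m
U(l(24, -10)) + d(553) = (-16 - 5400*(3 + 24) + 8*(3 + 24)²) + (-10 + 12*553) = (-16 - 5400*27 + 8*27²) + (-10 + 6636) = (-16 - 145800 + 8*729) + 6626 = (-16 - 145800 + 5832) + 6626 = -139984 + 6626 = -133358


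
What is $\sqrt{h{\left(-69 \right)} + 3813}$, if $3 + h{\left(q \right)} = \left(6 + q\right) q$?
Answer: $\sqrt{8157} \approx 90.316$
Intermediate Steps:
$h{\left(q \right)} = -3 + q \left(6 + q\right)$ ($h{\left(q \right)} = -3 + \left(6 + q\right) q = -3 + q \left(6 + q\right)$)
$\sqrt{h{\left(-69 \right)} + 3813} = \sqrt{\left(-3 + \left(-69\right)^{2} + 6 \left(-69\right)\right) + 3813} = \sqrt{\left(-3 + 4761 - 414\right) + 3813} = \sqrt{4344 + 3813} = \sqrt{8157}$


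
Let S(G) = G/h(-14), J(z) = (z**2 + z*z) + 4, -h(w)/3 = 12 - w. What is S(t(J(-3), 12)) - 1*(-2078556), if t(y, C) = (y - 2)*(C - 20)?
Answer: 81063764/39 ≈ 2.0786e+6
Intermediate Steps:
h(w) = -36 + 3*w (h(w) = -3*(12 - w) = -36 + 3*w)
J(z) = 4 + 2*z**2 (J(z) = (z**2 + z**2) + 4 = 2*z**2 + 4 = 4 + 2*z**2)
t(y, C) = (-20 + C)*(-2 + y) (t(y, C) = (-2 + y)*(-20 + C) = (-20 + C)*(-2 + y))
S(G) = -G/78 (S(G) = G/(-36 + 3*(-14)) = G/(-36 - 42) = G/(-78) = G*(-1/78) = -G/78)
S(t(J(-3), 12)) - 1*(-2078556) = -(40 - 20*(4 + 2*(-3)**2) - 2*12 + 12*(4 + 2*(-3)**2))/78 - 1*(-2078556) = -(40 - 20*(4 + 2*9) - 24 + 12*(4 + 2*9))/78 + 2078556 = -(40 - 20*(4 + 18) - 24 + 12*(4 + 18))/78 + 2078556 = -(40 - 20*22 - 24 + 12*22)/78 + 2078556 = -(40 - 440 - 24 + 264)/78 + 2078556 = -1/78*(-160) + 2078556 = 80/39 + 2078556 = 81063764/39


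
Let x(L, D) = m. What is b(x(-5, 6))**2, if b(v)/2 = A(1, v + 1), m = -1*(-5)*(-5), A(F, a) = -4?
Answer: 64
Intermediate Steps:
m = -25 (m = 5*(-5) = -25)
x(L, D) = -25
b(v) = -8 (b(v) = 2*(-4) = -8)
b(x(-5, 6))**2 = (-8)**2 = 64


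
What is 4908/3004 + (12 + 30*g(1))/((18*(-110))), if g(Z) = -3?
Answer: 414673/247830 ≈ 1.6732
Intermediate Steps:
4908/3004 + (12 + 30*g(1))/((18*(-110))) = 4908/3004 + (12 + 30*(-3))/((18*(-110))) = 4908*(1/3004) + (12 - 90)/(-1980) = 1227/751 - 78*(-1/1980) = 1227/751 + 13/330 = 414673/247830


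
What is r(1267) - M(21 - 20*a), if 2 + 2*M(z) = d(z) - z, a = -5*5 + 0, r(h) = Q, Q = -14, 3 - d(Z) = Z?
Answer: 1013/2 ≈ 506.50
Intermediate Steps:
d(Z) = 3 - Z
r(h) = -14
a = -25 (a = -25 + 0 = -25)
M(z) = ½ - z (M(z) = -1 + ((3 - z) - z)/2 = -1 + (3 - 2*z)/2 = -1 + (3/2 - z) = ½ - z)
r(1267) - M(21 - 20*a) = -14 - (½ - (21 - 20*(-25))) = -14 - (½ - (21 + 500)) = -14 - (½ - 1*521) = -14 - (½ - 521) = -14 - 1*(-1041/2) = -14 + 1041/2 = 1013/2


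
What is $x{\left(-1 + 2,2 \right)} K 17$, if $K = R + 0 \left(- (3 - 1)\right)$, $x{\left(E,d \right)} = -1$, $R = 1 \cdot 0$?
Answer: $0$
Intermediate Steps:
$R = 0$
$K = 0$ ($K = 0 + 0 \left(- (3 - 1)\right) = 0 + 0 \left(\left(-1\right) 2\right) = 0 + 0 \left(-2\right) = 0 + 0 = 0$)
$x{\left(-1 + 2,2 \right)} K 17 = \left(-1\right) 0 \cdot 17 = 0 \cdot 17 = 0$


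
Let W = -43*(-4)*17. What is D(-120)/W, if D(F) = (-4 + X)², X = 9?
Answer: 25/2924 ≈ 0.0085499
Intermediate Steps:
D(F) = 25 (D(F) = (-4 + 9)² = 5² = 25)
W = 2924 (W = 172*17 = 2924)
D(-120)/W = 25/2924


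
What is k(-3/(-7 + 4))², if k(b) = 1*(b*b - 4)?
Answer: 9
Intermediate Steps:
k(b) = -4 + b² (k(b) = 1*(b² - 4) = 1*(-4 + b²) = -4 + b²)
k(-3/(-7 + 4))² = (-4 + (-3/(-7 + 4))²)² = (-4 + (-3/(-3))²)² = (-4 + (-⅓*(-3))²)² = (-4 + 1²)² = (-4 + 1)² = (-3)² = 9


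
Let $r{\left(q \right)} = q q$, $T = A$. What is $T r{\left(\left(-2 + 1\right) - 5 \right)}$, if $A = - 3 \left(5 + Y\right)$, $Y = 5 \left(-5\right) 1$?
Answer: $2160$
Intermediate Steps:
$Y = -25$ ($Y = \left(-25\right) 1 = -25$)
$A = 60$ ($A = - 3 \left(5 - 25\right) = \left(-3\right) \left(-20\right) = 60$)
$T = 60$
$r{\left(q \right)} = q^{2}$
$T r{\left(\left(-2 + 1\right) - 5 \right)} = 60 \left(\left(-2 + 1\right) - 5\right)^{2} = 60 \left(-1 - 5\right)^{2} = 60 \left(-6\right)^{2} = 60 \cdot 36 = 2160$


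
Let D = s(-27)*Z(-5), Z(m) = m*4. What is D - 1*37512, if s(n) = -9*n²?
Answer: 93708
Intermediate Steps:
Z(m) = 4*m
D = 131220 (D = (-9*(-27)²)*(4*(-5)) = -9*729*(-20) = -6561*(-20) = 131220)
D - 1*37512 = 131220 - 1*37512 = 131220 - 37512 = 93708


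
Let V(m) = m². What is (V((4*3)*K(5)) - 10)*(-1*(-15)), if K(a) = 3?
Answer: 19290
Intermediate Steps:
(V((4*3)*K(5)) - 10)*(-1*(-15)) = (((4*3)*3)² - 10)*(-1*(-15)) = ((12*3)² - 10)*15 = (36² - 10)*15 = (1296 - 10)*15 = 1286*15 = 19290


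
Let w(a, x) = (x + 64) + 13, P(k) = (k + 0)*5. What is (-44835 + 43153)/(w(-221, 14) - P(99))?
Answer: 841/202 ≈ 4.1634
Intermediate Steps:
P(k) = 5*k (P(k) = k*5 = 5*k)
w(a, x) = 77 + x (w(a, x) = (64 + x) + 13 = 77 + x)
(-44835 + 43153)/(w(-221, 14) - P(99)) = (-44835 + 43153)/((77 + 14) - 5*99) = -1682/(91 - 1*495) = -1682/(91 - 495) = -1682/(-404) = -1682*(-1/404) = 841/202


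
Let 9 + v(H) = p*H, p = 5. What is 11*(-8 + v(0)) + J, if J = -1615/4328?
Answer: -810951/4328 ≈ -187.37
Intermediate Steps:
J = -1615/4328 (J = -1615*1/4328 = -1615/4328 ≈ -0.37315)
v(H) = -9 + 5*H
11*(-8 + v(0)) + J = 11*(-8 + (-9 + 5*0)) - 1615/4328 = 11*(-8 + (-9 + 0)) - 1615/4328 = 11*(-8 - 9) - 1615/4328 = 11*(-17) - 1615/4328 = -187 - 1615/4328 = -810951/4328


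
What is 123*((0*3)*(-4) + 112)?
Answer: 13776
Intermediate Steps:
123*((0*3)*(-4) + 112) = 123*(0*(-4) + 112) = 123*(0 + 112) = 123*112 = 13776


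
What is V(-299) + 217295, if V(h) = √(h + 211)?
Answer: 217295 + 2*I*√22 ≈ 2.173e+5 + 9.3808*I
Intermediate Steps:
V(h) = √(211 + h)
V(-299) + 217295 = √(211 - 299) + 217295 = √(-88) + 217295 = 2*I*√22 + 217295 = 217295 + 2*I*√22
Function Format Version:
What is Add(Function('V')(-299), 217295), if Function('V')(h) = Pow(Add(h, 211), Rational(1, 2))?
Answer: Add(217295, Mul(2, I, Pow(22, Rational(1, 2)))) ≈ Add(2.1730e+5, Mul(9.3808, I))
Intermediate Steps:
Function('V')(h) = Pow(Add(211, h), Rational(1, 2))
Add(Function('V')(-299), 217295) = Add(Pow(Add(211, -299), Rational(1, 2)), 217295) = Add(Pow(-88, Rational(1, 2)), 217295) = Add(Mul(2, I, Pow(22, Rational(1, 2))), 217295) = Add(217295, Mul(2, I, Pow(22, Rational(1, 2))))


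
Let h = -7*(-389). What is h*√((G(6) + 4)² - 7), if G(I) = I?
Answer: 2723*√93 ≈ 26260.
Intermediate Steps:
h = 2723
h*√((G(6) + 4)² - 7) = 2723*√((6 + 4)² - 7) = 2723*√(10² - 7) = 2723*√(100 - 7) = 2723*√93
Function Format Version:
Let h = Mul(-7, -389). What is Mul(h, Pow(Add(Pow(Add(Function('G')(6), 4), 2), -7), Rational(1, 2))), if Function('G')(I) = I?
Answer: Mul(2723, Pow(93, Rational(1, 2))) ≈ 26260.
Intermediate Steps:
h = 2723
Mul(h, Pow(Add(Pow(Add(Function('G')(6), 4), 2), -7), Rational(1, 2))) = Mul(2723, Pow(Add(Pow(Add(6, 4), 2), -7), Rational(1, 2))) = Mul(2723, Pow(Add(Pow(10, 2), -7), Rational(1, 2))) = Mul(2723, Pow(Add(100, -7), Rational(1, 2))) = Mul(2723, Pow(93, Rational(1, 2)))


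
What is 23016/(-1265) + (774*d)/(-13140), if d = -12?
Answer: -1614894/92345 ≈ -17.488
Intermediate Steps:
23016/(-1265) + (774*d)/(-13140) = 23016/(-1265) + (774*(-12))/(-13140) = 23016*(-1/1265) - 9288*(-1/13140) = -23016/1265 + 258/365 = -1614894/92345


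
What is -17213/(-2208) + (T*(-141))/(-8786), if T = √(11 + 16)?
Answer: 17213/2208 + 423*√3/8786 ≈ 7.8791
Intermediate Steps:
T = 3*√3 (T = √27 = 3*√3 ≈ 5.1962)
-17213/(-2208) + (T*(-141))/(-8786) = -17213/(-2208) + ((3*√3)*(-141))/(-8786) = -17213*(-1/2208) - 423*√3*(-1/8786) = 17213/2208 + 423*√3/8786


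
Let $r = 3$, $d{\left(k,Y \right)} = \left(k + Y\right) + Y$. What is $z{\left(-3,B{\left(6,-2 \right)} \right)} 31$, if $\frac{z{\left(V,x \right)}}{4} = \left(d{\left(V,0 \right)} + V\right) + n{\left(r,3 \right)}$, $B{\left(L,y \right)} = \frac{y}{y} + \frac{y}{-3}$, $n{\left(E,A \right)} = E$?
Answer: $-372$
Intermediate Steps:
$d{\left(k,Y \right)} = k + 2 Y$ ($d{\left(k,Y \right)} = \left(Y + k\right) + Y = k + 2 Y$)
$B{\left(L,y \right)} = 1 - \frac{y}{3}$ ($B{\left(L,y \right)} = 1 + y \left(- \frac{1}{3}\right) = 1 - \frac{y}{3}$)
$z{\left(V,x \right)} = 12 + 8 V$ ($z{\left(V,x \right)} = 4 \left(\left(\left(V + 2 \cdot 0\right) + V\right) + 3\right) = 4 \left(\left(\left(V + 0\right) + V\right) + 3\right) = 4 \left(\left(V + V\right) + 3\right) = 4 \left(2 V + 3\right) = 4 \left(3 + 2 V\right) = 12 + 8 V$)
$z{\left(-3,B{\left(6,-2 \right)} \right)} 31 = \left(12 + 8 \left(-3\right)\right) 31 = \left(12 - 24\right) 31 = \left(-12\right) 31 = -372$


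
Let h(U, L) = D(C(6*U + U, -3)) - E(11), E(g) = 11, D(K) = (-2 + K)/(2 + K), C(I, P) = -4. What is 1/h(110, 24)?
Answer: -⅛ ≈ -0.12500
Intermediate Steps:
D(K) = (-2 + K)/(2 + K)
h(U, L) = -8 (h(U, L) = (-2 - 4)/(2 - 4) - 1*11 = -6/(-2) - 11 = -½*(-6) - 11 = 3 - 11 = -8)
1/h(110, 24) = 1/(-8) = -⅛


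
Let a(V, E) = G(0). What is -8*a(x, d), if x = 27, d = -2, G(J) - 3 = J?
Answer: -24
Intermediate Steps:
G(J) = 3 + J
a(V, E) = 3 (a(V, E) = 3 + 0 = 3)
-8*a(x, d) = -8*3 = -24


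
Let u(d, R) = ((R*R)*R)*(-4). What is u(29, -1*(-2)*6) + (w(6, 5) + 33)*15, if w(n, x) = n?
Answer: -6327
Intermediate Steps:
u(d, R) = -4*R³ (u(d, R) = (R²*R)*(-4) = R³*(-4) = -4*R³)
u(29, -1*(-2)*6) + (w(6, 5) + 33)*15 = -4*(-1*(-2)*6)³ + (6 + 33)*15 = -4*(2*6)³ + 39*15 = -4*12³ + 585 = -4*1728 + 585 = -6912 + 585 = -6327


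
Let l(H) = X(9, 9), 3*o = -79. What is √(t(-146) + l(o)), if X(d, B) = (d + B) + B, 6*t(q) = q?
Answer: 2*√6/3 ≈ 1.6330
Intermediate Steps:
o = -79/3 (o = (⅓)*(-79) = -79/3 ≈ -26.333)
t(q) = q/6
X(d, B) = d + 2*B (X(d, B) = (B + d) + B = d + 2*B)
l(H) = 27 (l(H) = 9 + 2*9 = 9 + 18 = 27)
√(t(-146) + l(o)) = √((⅙)*(-146) + 27) = √(-73/3 + 27) = √(8/3) = 2*√6/3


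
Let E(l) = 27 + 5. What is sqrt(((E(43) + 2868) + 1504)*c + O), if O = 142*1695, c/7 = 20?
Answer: 15*sqrt(3810) ≈ 925.88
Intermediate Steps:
c = 140 (c = 7*20 = 140)
E(l) = 32
O = 240690
sqrt(((E(43) + 2868) + 1504)*c + O) = sqrt(((32 + 2868) + 1504)*140 + 240690) = sqrt((2900 + 1504)*140 + 240690) = sqrt(4404*140 + 240690) = sqrt(616560 + 240690) = sqrt(857250) = 15*sqrt(3810)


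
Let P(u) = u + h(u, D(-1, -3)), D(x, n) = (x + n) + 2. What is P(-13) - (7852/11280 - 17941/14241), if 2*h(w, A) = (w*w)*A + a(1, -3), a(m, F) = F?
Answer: -17367971/94940 ≈ -182.94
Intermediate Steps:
D(x, n) = 2 + n + x (D(x, n) = (n + x) + 2 = 2 + n + x)
h(w, A) = -3/2 + A*w²/2 (h(w, A) = ((w*w)*A - 3)/2 = (w²*A - 3)/2 = (A*w² - 3)/2 = (-3 + A*w²)/2 = -3/2 + A*w²/2)
P(u) = -3/2 + u - u² (P(u) = u + (-3/2 + (2 - 3 - 1)*u²/2) = u + (-3/2 + (½)*(-2)*u²) = u + (-3/2 - u²) = -3/2 + u - u²)
P(-13) - (7852/11280 - 17941/14241) = (-3/2 - 13 - 1*(-13)²) - (7852/11280 - 17941/14241) = (-3/2 - 13 - 1*169) - (7852*(1/11280) - 17941*1/14241) = (-3/2 - 13 - 169) - (1963/2820 - 17941/14241) = -367/2 - 1*(-53519/94940) = -367/2 + 53519/94940 = -17367971/94940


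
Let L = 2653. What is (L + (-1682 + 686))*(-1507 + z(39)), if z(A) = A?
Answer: -2432476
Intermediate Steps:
(L + (-1682 + 686))*(-1507 + z(39)) = (2653 + (-1682 + 686))*(-1507 + 39) = (2653 - 996)*(-1468) = 1657*(-1468) = -2432476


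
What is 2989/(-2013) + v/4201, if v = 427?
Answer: -191758/138633 ≈ -1.3832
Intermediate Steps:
2989/(-2013) + v/4201 = 2989/(-2013) + 427/4201 = 2989*(-1/2013) + 427*(1/4201) = -49/33 + 427/4201 = -191758/138633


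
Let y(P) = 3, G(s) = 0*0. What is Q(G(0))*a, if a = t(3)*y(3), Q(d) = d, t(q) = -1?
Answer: 0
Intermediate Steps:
G(s) = 0
a = -3 (a = -1*3 = -3)
Q(G(0))*a = 0*(-3) = 0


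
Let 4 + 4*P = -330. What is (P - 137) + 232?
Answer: 23/2 ≈ 11.500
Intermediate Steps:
P = -167/2 (P = -1 + (1/4)*(-330) = -1 - 165/2 = -167/2 ≈ -83.500)
(P - 137) + 232 = (-167/2 - 137) + 232 = -441/2 + 232 = 23/2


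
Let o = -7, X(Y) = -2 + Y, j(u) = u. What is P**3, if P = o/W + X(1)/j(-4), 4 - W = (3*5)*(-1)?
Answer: -729/438976 ≈ -0.0016607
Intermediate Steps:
W = 19 (W = 4 - 3*5*(-1) = 4 - 15*(-1) = 4 - 1*(-15) = 4 + 15 = 19)
P = -9/76 (P = -7/19 + (-2 + 1)/(-4) = -7*1/19 - 1*(-1/4) = -7/19 + 1/4 = -9/76 ≈ -0.11842)
P**3 = (-9/76)**3 = -729/438976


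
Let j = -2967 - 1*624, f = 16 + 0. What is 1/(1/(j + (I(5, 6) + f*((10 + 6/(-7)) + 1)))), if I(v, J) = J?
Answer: -23959/7 ≈ -3422.7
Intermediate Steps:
f = 16
j = -3591 (j = -2967 - 624 = -3591)
1/(1/(j + (I(5, 6) + f*((10 + 6/(-7)) + 1)))) = 1/(1/(-3591 + (6 + 16*((10 + 6/(-7)) + 1)))) = 1/(1/(-3591 + (6 + 16*((10 + 6*(-⅐)) + 1)))) = 1/(1/(-3591 + (6 + 16*((10 - 6/7) + 1)))) = 1/(1/(-3591 + (6 + 16*(64/7 + 1)))) = 1/(1/(-3591 + (6 + 16*(71/7)))) = 1/(1/(-3591 + (6 + 1136/7))) = 1/(1/(-3591 + 1178/7)) = 1/(1/(-23959/7)) = 1/(-7/23959) = -23959/7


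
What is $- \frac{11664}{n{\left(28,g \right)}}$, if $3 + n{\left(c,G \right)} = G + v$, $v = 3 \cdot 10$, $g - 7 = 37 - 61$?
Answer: $- \frac{5832}{5} \approx -1166.4$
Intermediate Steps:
$g = -17$ ($g = 7 + \left(37 - 61\right) = 7 - 24 = -17$)
$v = 30$
$n{\left(c,G \right)} = 27 + G$ ($n{\left(c,G \right)} = -3 + \left(G + 30\right) = -3 + \left(30 + G\right) = 27 + G$)
$- \frac{11664}{n{\left(28,g \right)}} = - \frac{11664}{27 - 17} = - \frac{11664}{10} = \left(-11664\right) \frac{1}{10} = - \frac{5832}{5}$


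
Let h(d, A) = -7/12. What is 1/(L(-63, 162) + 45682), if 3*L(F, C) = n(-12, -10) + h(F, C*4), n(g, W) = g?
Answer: 36/1644401 ≈ 2.1892e-5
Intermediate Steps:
h(d, A) = -7/12 (h(d, A) = -7*1/12 = -7/12)
L(F, C) = -151/36 (L(F, C) = (-12 - 7/12)/3 = (⅓)*(-151/12) = -151/36)
1/(L(-63, 162) + 45682) = 1/(-151/36 + 45682) = 1/(1644401/36) = 36/1644401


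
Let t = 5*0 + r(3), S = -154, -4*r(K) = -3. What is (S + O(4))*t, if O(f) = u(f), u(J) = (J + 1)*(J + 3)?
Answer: -357/4 ≈ -89.250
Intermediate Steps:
u(J) = (1 + J)*(3 + J)
r(K) = 3/4 (r(K) = -1/4*(-3) = 3/4)
O(f) = 3 + f**2 + 4*f
t = 3/4 (t = 5*0 + 3/4 = 0 + 3/4 = 3/4 ≈ 0.75000)
(S + O(4))*t = (-154 + (3 + 4**2 + 4*4))*(3/4) = (-154 + (3 + 16 + 16))*(3/4) = (-154 + 35)*(3/4) = -119*3/4 = -357/4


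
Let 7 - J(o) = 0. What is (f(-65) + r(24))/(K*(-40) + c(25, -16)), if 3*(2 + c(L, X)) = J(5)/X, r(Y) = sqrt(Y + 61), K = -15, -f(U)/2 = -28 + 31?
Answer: -288/28697 + 48*sqrt(85)/28697 ≈ 0.0053852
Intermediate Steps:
f(U) = -6 (f(U) = -2*(-28 + 31) = -2*3 = -6)
J(o) = 7 (J(o) = 7 - 1*0 = 7 + 0 = 7)
r(Y) = sqrt(61 + Y)
c(L, X) = -2 + 7/(3*X) (c(L, X) = -2 + (7/X)/3 = -2 + 7/(3*X))
(f(-65) + r(24))/(K*(-40) + c(25, -16)) = (-6 + sqrt(61 + 24))/(-15*(-40) + (-2 + (7/3)/(-16))) = (-6 + sqrt(85))/(600 + (-2 + (7/3)*(-1/16))) = (-6 + sqrt(85))/(600 + (-2 - 7/48)) = (-6 + sqrt(85))/(600 - 103/48) = (-6 + sqrt(85))/(28697/48) = (-6 + sqrt(85))*(48/28697) = -288/28697 + 48*sqrt(85)/28697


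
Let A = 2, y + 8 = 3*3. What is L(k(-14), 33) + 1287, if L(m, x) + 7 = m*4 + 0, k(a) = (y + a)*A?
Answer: 1176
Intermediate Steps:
y = 1 (y = -8 + 3*3 = -8 + 9 = 1)
k(a) = 2 + 2*a (k(a) = (1 + a)*2 = 2 + 2*a)
L(m, x) = -7 + 4*m (L(m, x) = -7 + (m*4 + 0) = -7 + (4*m + 0) = -7 + 4*m)
L(k(-14), 33) + 1287 = (-7 + 4*(2 + 2*(-14))) + 1287 = (-7 + 4*(2 - 28)) + 1287 = (-7 + 4*(-26)) + 1287 = (-7 - 104) + 1287 = -111 + 1287 = 1176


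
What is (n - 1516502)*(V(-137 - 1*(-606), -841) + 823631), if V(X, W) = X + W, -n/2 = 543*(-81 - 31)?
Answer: -1148339281330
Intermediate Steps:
n = 121632 (n = -1086*(-81 - 31) = -1086*(-112) = -2*(-60816) = 121632)
V(X, W) = W + X
(n - 1516502)*(V(-137 - 1*(-606), -841) + 823631) = (121632 - 1516502)*((-841 + (-137 - 1*(-606))) + 823631) = -1394870*((-841 + (-137 + 606)) + 823631) = -1394870*((-841 + 469) + 823631) = -1394870*(-372 + 823631) = -1394870*823259 = -1148339281330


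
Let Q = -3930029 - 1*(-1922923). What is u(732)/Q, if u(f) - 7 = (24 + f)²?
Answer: -571543/2007106 ≈ -0.28476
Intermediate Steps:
Q = -2007106 (Q = -3930029 + 1922923 = -2007106)
u(f) = 7 + (24 + f)²
u(732)/Q = (7 + (24 + 732)²)/(-2007106) = (7 + 756²)*(-1/2007106) = (7 + 571536)*(-1/2007106) = 571543*(-1/2007106) = -571543/2007106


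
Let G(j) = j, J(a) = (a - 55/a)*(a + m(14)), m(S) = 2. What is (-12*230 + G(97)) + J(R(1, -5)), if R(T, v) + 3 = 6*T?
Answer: -8219/3 ≈ -2739.7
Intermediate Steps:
R(T, v) = -3 + 6*T
J(a) = (2 + a)*(a - 55/a) (J(a) = (a - 55/a)*(a + 2) = (a - 55/a)*(2 + a) = (2 + a)*(a - 55/a))
(-12*230 + G(97)) + J(R(1, -5)) = (-12*230 + 97) + (-55 + (-3 + 6*1)² - 110/(-3 + 6*1) + 2*(-3 + 6*1)) = (-2760 + 97) + (-55 + (-3 + 6)² - 110/(-3 + 6) + 2*(-3 + 6)) = -2663 + (-55 + 3² - 110/3 + 2*3) = -2663 + (-55 + 9 - 110*⅓ + 6) = -2663 + (-55 + 9 - 110/3 + 6) = -2663 - 230/3 = -8219/3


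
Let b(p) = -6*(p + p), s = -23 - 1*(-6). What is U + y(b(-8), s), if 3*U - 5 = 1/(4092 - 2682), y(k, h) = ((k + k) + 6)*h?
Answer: -14231129/4230 ≈ -3364.3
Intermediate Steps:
s = -17 (s = -23 + 6 = -17)
b(p) = -12*p
y(k, h) = h*(6 + 2*k) (y(k, h) = (2*k + 6)*h = (6 + 2*k)*h = h*(6 + 2*k))
U = 7051/4230 (U = 5/3 + 1/(3*(4092 - 2682)) = 5/3 + (1/3)/1410 = 5/3 + (1/3)*(1/1410) = 5/3 + 1/4230 = 7051/4230 ≈ 1.6669)
U + y(b(-8), s) = 7051/4230 + 2*(-17)*(3 - 12*(-8)) = 7051/4230 + 2*(-17)*(3 + 96) = 7051/4230 + 2*(-17)*99 = 7051/4230 - 3366 = -14231129/4230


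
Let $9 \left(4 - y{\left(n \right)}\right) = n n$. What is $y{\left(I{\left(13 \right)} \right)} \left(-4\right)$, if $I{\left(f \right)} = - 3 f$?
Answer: $660$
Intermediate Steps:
$y{\left(n \right)} = 4 - \frac{n^{2}}{9}$ ($y{\left(n \right)} = 4 - \frac{n n}{9} = 4 - \frac{n^{2}}{9}$)
$y{\left(I{\left(13 \right)} \right)} \left(-4\right) = \left(4 - \frac{\left(\left(-3\right) 13\right)^{2}}{9}\right) \left(-4\right) = \left(4 - \frac{\left(-39\right)^{2}}{9}\right) \left(-4\right) = \left(4 - 169\right) \left(-4\right) = \left(-165\right) \left(-4\right) = 660$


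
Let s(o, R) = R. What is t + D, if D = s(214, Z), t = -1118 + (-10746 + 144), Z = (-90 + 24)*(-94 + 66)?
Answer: -9872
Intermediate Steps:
Z = 1848 (Z = -66*(-28) = 1848)
t = -11720 (t = -1118 - 10602 = -11720)
D = 1848
t + D = -11720 + 1848 = -9872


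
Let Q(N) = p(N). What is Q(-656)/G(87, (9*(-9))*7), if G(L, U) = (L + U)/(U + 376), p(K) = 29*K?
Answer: -227099/30 ≈ -7570.0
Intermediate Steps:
Q(N) = 29*N
G(L, U) = (L + U)/(376 + U)
Q(-656)/G(87, (9*(-9))*7) = (29*(-656))/(((87 + (9*(-9))*7)/(376 + (9*(-9))*7))) = -19024*(376 - 81*7)/(87 - 81*7) = -19024*(376 - 567)/(87 - 567) = -19024/(-480/(-191)) = -19024/((-1/191*(-480))) = -19024/480/191 = -19024*191/480 = -227099/30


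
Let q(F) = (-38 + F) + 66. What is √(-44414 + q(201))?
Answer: I*√44185 ≈ 210.2*I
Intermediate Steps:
q(F) = 28 + F
√(-44414 + q(201)) = √(-44414 + (28 + 201)) = √(-44414 + 229) = √(-44185) = I*√44185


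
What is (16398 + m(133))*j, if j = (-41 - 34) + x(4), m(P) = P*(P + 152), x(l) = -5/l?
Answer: -16562415/4 ≈ -4.1406e+6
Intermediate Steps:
m(P) = P*(152 + P)
j = -305/4 (j = (-41 - 34) - 5/4 = -75 - 5*¼ = -75 - 5/4 = -305/4 ≈ -76.250)
(16398 + m(133))*j = (16398 + 133*(152 + 133))*(-305/4) = (16398 + 133*285)*(-305/4) = (16398 + 37905)*(-305/4) = 54303*(-305/4) = -16562415/4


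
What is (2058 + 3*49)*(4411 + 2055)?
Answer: 14257530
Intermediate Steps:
(2058 + 3*49)*(4411 + 2055) = (2058 + 147)*6466 = 2205*6466 = 14257530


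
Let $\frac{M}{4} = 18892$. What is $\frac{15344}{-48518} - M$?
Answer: $- \frac{1833211784}{24259} \approx -75568.0$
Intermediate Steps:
$M = 75568$ ($M = 4 \cdot 18892 = 75568$)
$\frac{15344}{-48518} - M = \frac{15344}{-48518} - 75568 = 15344 \left(- \frac{1}{48518}\right) - 75568 = - \frac{7672}{24259} - 75568 = - \frac{1833211784}{24259}$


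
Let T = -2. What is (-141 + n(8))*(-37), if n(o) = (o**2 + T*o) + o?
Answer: 3145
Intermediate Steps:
n(o) = o**2 - o (n(o) = (o**2 - 2*o) + o = o**2 - o)
(-141 + n(8))*(-37) = (-141 + 8*(-1 + 8))*(-37) = (-141 + 8*7)*(-37) = (-141 + 56)*(-37) = -85*(-37) = 3145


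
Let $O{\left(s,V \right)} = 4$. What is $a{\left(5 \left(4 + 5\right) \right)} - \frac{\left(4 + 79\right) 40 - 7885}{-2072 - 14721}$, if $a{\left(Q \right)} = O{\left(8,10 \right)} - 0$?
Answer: $\frac{62607}{16793} \approx 3.7282$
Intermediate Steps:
$a{\left(Q \right)} = 4$ ($a{\left(Q \right)} = 4 - 0 = 4 + 0 = 4$)
$a{\left(5 \left(4 + 5\right) \right)} - \frac{\left(4 + 79\right) 40 - 7885}{-2072 - 14721} = 4 - \frac{\left(4 + 79\right) 40 - 7885}{-2072 - 14721} = 4 - \frac{83 \cdot 40 - 7885}{-16793} = 4 - \left(3320 - 7885\right) \left(- \frac{1}{16793}\right) = 4 - \left(-4565\right) \left(- \frac{1}{16793}\right) = 4 - \frac{4565}{16793} = \frac{62607}{16793}$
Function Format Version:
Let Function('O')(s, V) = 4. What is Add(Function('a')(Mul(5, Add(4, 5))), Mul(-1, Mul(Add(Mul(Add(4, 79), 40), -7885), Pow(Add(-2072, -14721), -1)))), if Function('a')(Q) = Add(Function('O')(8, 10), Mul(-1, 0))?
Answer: Rational(62607, 16793) ≈ 3.7282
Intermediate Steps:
Function('a')(Q) = 4 (Function('a')(Q) = Add(4, Mul(-1, 0)) = Add(4, 0) = 4)
Add(Function('a')(Mul(5, Add(4, 5))), Mul(-1, Mul(Add(Mul(Add(4, 79), 40), -7885), Pow(Add(-2072, -14721), -1)))) = Add(4, Mul(-1, Mul(Add(Mul(Add(4, 79), 40), -7885), Pow(Add(-2072, -14721), -1)))) = Add(4, Mul(-1, Mul(Add(Mul(83, 40), -7885), Pow(-16793, -1)))) = Add(4, Mul(-1, Mul(Add(3320, -7885), Rational(-1, 16793)))) = Add(4, Mul(-1, Mul(-4565, Rational(-1, 16793)))) = Add(4, Mul(-1, Rational(4565, 16793))) = Add(4, Rational(-4565, 16793)) = Rational(62607, 16793)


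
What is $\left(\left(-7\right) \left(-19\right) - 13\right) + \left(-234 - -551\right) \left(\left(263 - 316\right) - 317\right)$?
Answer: $-117170$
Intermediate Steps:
$\left(\left(-7\right) \left(-19\right) - 13\right) + \left(-234 - -551\right) \left(\left(263 - 316\right) - 317\right) = \left(133 - 13\right) + \left(-234 + 551\right) \left(-53 - 317\right) = 120 + 317 \left(-370\right) = 120 - 117290 = -117170$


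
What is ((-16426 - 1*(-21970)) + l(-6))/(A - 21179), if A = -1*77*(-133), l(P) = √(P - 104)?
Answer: -924/1823 - I*√110/10938 ≈ -0.50686 - 0.00095887*I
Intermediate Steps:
l(P) = √(-104 + P)
A = 10241 (A = -77*(-133) = 10241)
((-16426 - 1*(-21970)) + l(-6))/(A - 21179) = ((-16426 - 1*(-21970)) + √(-104 - 6))/(10241 - 21179) = ((-16426 + 21970) + √(-110))/(-10938) = (5544 + I*√110)*(-1/10938) = -924/1823 - I*√110/10938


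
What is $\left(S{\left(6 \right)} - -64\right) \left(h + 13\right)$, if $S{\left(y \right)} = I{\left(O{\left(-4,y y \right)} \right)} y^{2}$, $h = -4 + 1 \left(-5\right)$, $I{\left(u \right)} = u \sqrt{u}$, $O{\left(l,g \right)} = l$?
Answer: $256 - 1152 i \approx 256.0 - 1152.0 i$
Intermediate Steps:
$I{\left(u \right)} = u^{\frac{3}{2}}$
$h = -9$ ($h = -4 - 5 = -9$)
$S{\left(y \right)} = - 8 i y^{2}$ ($S{\left(y \right)} = \left(-4\right)^{\frac{3}{2}} y^{2} = - 8 i y^{2}$)
$\left(S{\left(6 \right)} - -64\right) \left(h + 13\right) = \left(- 8 i 6^{2} - -64\right) \left(-9 + 13\right) = \left(\left(-8\right) i 36 + 64\right) 4 = \left(- 288 i + 64\right) 4 = \left(64 - 288 i\right) 4 = 256 - 1152 i$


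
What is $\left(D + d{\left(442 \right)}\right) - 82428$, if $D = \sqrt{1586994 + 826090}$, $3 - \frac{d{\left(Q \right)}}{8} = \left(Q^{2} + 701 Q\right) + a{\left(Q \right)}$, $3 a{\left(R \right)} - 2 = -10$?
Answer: $- \frac{12372092}{3} + 2 \sqrt{603271} \approx -4.1225 \cdot 10^{6}$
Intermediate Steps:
$a{\left(R \right)} = - \frac{8}{3}$ ($a{\left(R \right)} = \frac{2}{3} + \frac{1}{3} \left(-10\right) = \frac{2}{3} - \frac{10}{3} = - \frac{8}{3}$)
$d{\left(Q \right)} = \frac{136}{3} - 5608 Q - 8 Q^{2}$ ($d{\left(Q \right)} = 24 - 8 \left(\left(Q^{2} + 701 Q\right) - \frac{8}{3}\right) = 24 - 8 \left(- \frac{8}{3} + Q^{2} + 701 Q\right) = 24 - \left(- \frac{64}{3} + 8 Q^{2} + 5608 Q\right) = \frac{136}{3} - 5608 Q - 8 Q^{2}$)
$D = 2 \sqrt{603271}$ ($D = \sqrt{2413084} = 2 \sqrt{603271} \approx 1553.4$)
$\left(D + d{\left(442 \right)}\right) - 82428 = \left(2 \sqrt{603271} - \left(\frac{7436072}{3} + 1562912\right)\right) - 82428 = \left(2 \sqrt{603271} - \frac{12124808}{3}\right) - 82428 = \left(- \frac{12124808}{3} + 2 \sqrt{603271}\right) - 82428 = - \frac{12372092}{3} + 2 \sqrt{603271}$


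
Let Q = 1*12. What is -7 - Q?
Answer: -19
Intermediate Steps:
Q = 12
-7 - Q = -7 - 1*12 = -7 - 12 = -19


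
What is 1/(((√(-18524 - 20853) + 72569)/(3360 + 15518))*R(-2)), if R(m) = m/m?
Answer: 684978791/2633149569 - 122707*I*√233/2633149569 ≈ 0.26014 - 0.00071133*I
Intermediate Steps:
R(m) = 1
1/(((√(-18524 - 20853) + 72569)/(3360 + 15518))*R(-2)) = 1/(((√(-18524 - 20853) + 72569)/(3360 + 15518))*1) = 1/(((√(-39377) + 72569)/18878)*1) = 1/(((13*I*√233 + 72569)*(1/18878))*1) = 1/(((72569 + 13*I*√233)*(1/18878))*1) = 1/((72569/18878 + 13*I*√233/18878)*1) = 1/(72569/18878 + 13*I*√233/18878)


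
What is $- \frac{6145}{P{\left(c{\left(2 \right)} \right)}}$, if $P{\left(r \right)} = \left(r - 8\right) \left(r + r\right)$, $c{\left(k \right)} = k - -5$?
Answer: $\frac{6145}{14} \approx 438.93$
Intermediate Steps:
$c{\left(k \right)} = 5 + k$ ($c{\left(k \right)} = k + 5 = 5 + k$)
$P{\left(r \right)} = 2 r \left(-8 + r\right)$ ($P{\left(r \right)} = \left(-8 + r\right) 2 r = 2 r \left(-8 + r\right)$)
$- \frac{6145}{P{\left(c{\left(2 \right)} \right)}} = - \frac{6145}{2 \left(5 + 2\right) \left(-8 + \left(5 + 2\right)\right)} = - \frac{6145}{2 \cdot 7 \left(-8 + 7\right)} = - \frac{6145}{2 \cdot 7 \left(-1\right)} = - \frac{6145}{-14} = \left(-6145\right) \left(- \frac{1}{14}\right) = \frac{6145}{14}$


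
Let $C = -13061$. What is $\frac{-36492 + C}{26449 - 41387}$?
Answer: $\frac{7079}{2134} \approx 3.3172$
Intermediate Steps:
$\frac{-36492 + C}{26449 - 41387} = \frac{-36492 - 13061}{26449 - 41387} = - \frac{49553}{-14938} = \left(-49553\right) \left(- \frac{1}{14938}\right) = \frac{7079}{2134}$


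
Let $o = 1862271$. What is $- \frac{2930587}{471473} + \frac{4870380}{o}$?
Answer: $- \frac{1053764837779}{292670165061} \approx -3.6005$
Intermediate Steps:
$- \frac{2930587}{471473} + \frac{4870380}{o} = - \frac{2930587}{471473} + \frac{4870380}{1862271} = \left(-2930587\right) \frac{1}{471473} + 4870380 \cdot \frac{1}{1862271} = - \frac{2930587}{471473} + \frac{1623460}{620757} = - \frac{1053764837779}{292670165061}$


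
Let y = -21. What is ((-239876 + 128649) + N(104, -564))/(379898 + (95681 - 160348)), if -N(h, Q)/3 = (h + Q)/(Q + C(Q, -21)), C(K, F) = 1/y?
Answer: -11456633/32468793 ≈ -0.35285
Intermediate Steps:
C(K, F) = -1/21 (C(K, F) = 1/(-21) = -1/21)
N(h, Q) = -3*(Q + h)/(-1/21 + Q) (N(h, Q) = -3*(h + Q)/(Q - 1/21) = -3*(Q + h)/(-1/21 + Q))
((-239876 + 128649) + N(104, -564))/(379898 + (95681 - 160348)) = ((-239876 + 128649) + 63*(-1*(-564) - 1*104)/(-1 + 21*(-564)))/(379898 + (95681 - 160348)) = (-111227 + 63*(564 - 104)/(-1 - 11844))/(379898 - 64667) = (-111227 + 63*460/(-11845))/315231 = (-111227 + 63*(-1/11845)*460)*(1/315231) = (-111227 - 252/103)*(1/315231) = -11456633/103*1/315231 = -11456633/32468793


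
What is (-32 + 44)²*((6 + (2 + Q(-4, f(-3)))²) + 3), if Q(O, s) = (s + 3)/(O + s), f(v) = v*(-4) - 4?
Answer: 4545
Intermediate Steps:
f(v) = -4 - 4*v (f(v) = -4*v - 4 = -4 - 4*v)
Q(O, s) = (3 + s)/(O + s)
(-32 + 44)²*((6 + (2 + Q(-4, f(-3)))²) + 3) = (-32 + 44)²*((6 + (2 + (3 + (-4 - 4*(-3)))/(-4 + (-4 - 4*(-3))))²) + 3) = 12²*((6 + (2 + (3 + (-4 + 12))/(-4 + (-4 + 12)))²) + 3) = 144*((6 + (2 + (3 + 8)/(-4 + 8))²) + 3) = 144*((6 + (2 + 11/4)²) + 3) = 144*((6 + (19/4)²) + 3) = 144*((6 + 361/16) + 3) = 144*(457/16 + 3) = 144*(505/16) = 4545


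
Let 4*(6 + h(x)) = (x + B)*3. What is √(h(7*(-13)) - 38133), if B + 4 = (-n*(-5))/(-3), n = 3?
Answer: 3*I*√4246 ≈ 195.48*I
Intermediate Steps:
B = -9 (B = -4 + (-1*3*(-5))/(-3) = -4 - 3*(-5)*(-⅓) = -4 + 15*(-⅓) = -4 - 5 = -9)
h(x) = -51/4 + 3*x/4 (h(x) = -6 + ((x - 9)*3)/4 = -6 + ((-9 + x)*3)/4 = -6 + (-27 + 3*x)/4 = -6 + (-27/4 + 3*x/4) = -51/4 + 3*x/4)
√(h(7*(-13)) - 38133) = √((-51/4 + 3*(7*(-13))/4) - 38133) = √((-51/4 + (¾)*(-91)) - 38133) = √((-51/4 - 273/4) - 38133) = √(-81 - 38133) = √(-38214) = 3*I*√4246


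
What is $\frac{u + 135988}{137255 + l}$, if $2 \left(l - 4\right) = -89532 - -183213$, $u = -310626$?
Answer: $- \frac{349276}{368199} \approx -0.94861$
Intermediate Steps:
$l = \frac{93689}{2}$ ($l = 4 + \frac{-89532 - -183213}{2} = 4 + \frac{-89532 + 183213}{2} = 4 + \frac{1}{2} \cdot 93681 = 4 + \frac{93681}{2} = \frac{93689}{2} \approx 46845.0$)
$\frac{u + 135988}{137255 + l} = \frac{-310626 + 135988}{137255 + \frac{93689}{2}} = - \frac{174638}{\frac{368199}{2}} = \left(-174638\right) \frac{2}{368199} = - \frac{349276}{368199}$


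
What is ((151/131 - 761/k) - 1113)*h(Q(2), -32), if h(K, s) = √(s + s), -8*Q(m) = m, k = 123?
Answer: -144119096*I/16113 ≈ -8944.3*I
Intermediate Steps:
Q(m) = -m/8
h(K, s) = √2*√s (h(K, s) = √(2*s) = √2*√s)
((151/131 - 761/k) - 1113)*h(Q(2), -32) = ((151/131 - 761/123) - 1113)*(√2*√(-32)) = ((151*(1/131) - 761*1/123) - 1113)*(√2*(4*I*√2)) = ((151/131 - 761/123) - 1113)*(8*I) = (-81118/16113 - 1113)*(8*I) = -144119096*I/16113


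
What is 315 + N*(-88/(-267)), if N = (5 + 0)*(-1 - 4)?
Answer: 81905/267 ≈ 306.76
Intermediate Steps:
N = -25 (N = 5*(-5) = -25)
315 + N*(-88/(-267)) = 315 - (-2200)/(-267) = 315 - (-2200)*(-1)/267 = 315 - 25*88/267 = 315 - 2200/267 = 81905/267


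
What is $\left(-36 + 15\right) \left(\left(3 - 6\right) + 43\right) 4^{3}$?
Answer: $-53760$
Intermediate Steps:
$\left(-36 + 15\right) \left(\left(3 - 6\right) + 43\right) 4^{3} = - 21 \left(\left(3 - 6\right) + 43\right) 64 = - 21 \left(-3 + 43\right) 64 = \left(-21\right) 40 \cdot 64 = \left(-840\right) 64 = -53760$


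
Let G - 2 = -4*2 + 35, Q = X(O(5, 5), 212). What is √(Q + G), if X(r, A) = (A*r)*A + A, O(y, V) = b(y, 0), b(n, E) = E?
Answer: √241 ≈ 15.524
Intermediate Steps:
O(y, V) = 0
X(r, A) = A + r*A² (X(r, A) = r*A² + A = A + r*A²)
Q = 212 (Q = 212*(1 + 212*0) = 212*(1 + 0) = 212*1 = 212)
G = 29 (G = 2 + (-4*2 + 35) = 2 + (-8 + 35) = 2 + 27 = 29)
√(Q + G) = √(212 + 29) = √241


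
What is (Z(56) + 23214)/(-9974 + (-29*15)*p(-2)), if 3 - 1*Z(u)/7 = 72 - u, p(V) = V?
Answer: -23123/9104 ≈ -2.5399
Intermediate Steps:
Z(u) = -483 + 7*u (Z(u) = 21 - 7*(72 - u) = 21 + (-504 + 7*u) = -483 + 7*u)
(Z(56) + 23214)/(-9974 + (-29*15)*p(-2)) = ((-483 + 7*56) + 23214)/(-9974 - 29*15*(-2)) = ((-483 + 392) + 23214)/(-9974 - 435*(-2)) = (-91 + 23214)/(-9974 + 870) = 23123/(-9104) = 23123*(-1/9104) = -23123/9104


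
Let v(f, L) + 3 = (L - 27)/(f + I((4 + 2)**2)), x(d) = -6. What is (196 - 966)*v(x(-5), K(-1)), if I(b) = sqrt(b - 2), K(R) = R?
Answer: -62370 - 10780*sqrt(34) ≈ -1.2523e+5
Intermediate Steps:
I(b) = sqrt(-2 + b)
v(f, L) = -3 + (-27 + L)/(f + sqrt(34)) (v(f, L) = -3 + (L - 27)/(f + sqrt(-2 + (4 + 2)**2)) = -3 + (-27 + L)/(f + sqrt(-2 + 6**2)) = -3 + (-27 + L)/(f + sqrt(-2 + 36)) = -3 + (-27 + L)/(f + sqrt(34)))
(196 - 966)*v(x(-5), K(-1)) = (196 - 966)*((-27 - 1 - 3*(-6) - 3*sqrt(34))/(-6 + sqrt(34))) = -770*(-27 - 1 + 18 - 3*sqrt(34))/(-6 + sqrt(34)) = -770*(-10 - 3*sqrt(34))/(-6 + sqrt(34))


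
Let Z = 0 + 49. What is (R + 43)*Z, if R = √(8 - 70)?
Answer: 2107 + 49*I*√62 ≈ 2107.0 + 385.83*I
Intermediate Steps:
Z = 49
R = I*√62 (R = √(-62) = I*√62 ≈ 7.874*I)
(R + 43)*Z = (I*√62 + 43)*49 = (43 + I*√62)*49 = 2107 + 49*I*√62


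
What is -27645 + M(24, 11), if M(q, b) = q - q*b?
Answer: -27885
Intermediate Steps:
M(q, b) = q - b*q
-27645 + M(24, 11) = -27645 + 24*(1 - 1*11) = -27645 + 24*(1 - 11) = -27645 + 24*(-10) = -27645 - 240 = -27885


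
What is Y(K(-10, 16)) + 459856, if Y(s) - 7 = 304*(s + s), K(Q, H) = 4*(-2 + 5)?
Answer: 467159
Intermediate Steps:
K(Q, H) = 12 (K(Q, H) = 4*3 = 12)
Y(s) = 7 + 608*s (Y(s) = 7 + 304*(s + s) = 7 + 304*(2*s) = 7 + 608*s)
Y(K(-10, 16)) + 459856 = (7 + 608*12) + 459856 = (7 + 7296) + 459856 = 7303 + 459856 = 467159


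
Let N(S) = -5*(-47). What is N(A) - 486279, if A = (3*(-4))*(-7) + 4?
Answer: -486044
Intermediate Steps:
A = 88 (A = -12*(-7) + 4 = 84 + 4 = 88)
N(S) = 235
N(A) - 486279 = 235 - 486279 = -486044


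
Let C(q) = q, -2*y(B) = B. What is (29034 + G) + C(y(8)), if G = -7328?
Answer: 21702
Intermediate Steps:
y(B) = -B/2
(29034 + G) + C(y(8)) = (29034 - 7328) - ½*8 = 21706 - 4 = 21702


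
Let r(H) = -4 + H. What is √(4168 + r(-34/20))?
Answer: √416230/10 ≈ 64.516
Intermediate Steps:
√(4168 + r(-34/20)) = √(4168 + (-4 - 34/20)) = √(4168 + (-4 - 34*1/20)) = √(4168 + (-4 - 17/10)) = √(4168 - 57/10) = √(41623/10) = √416230/10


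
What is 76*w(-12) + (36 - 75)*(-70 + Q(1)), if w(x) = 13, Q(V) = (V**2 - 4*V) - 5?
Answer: 4030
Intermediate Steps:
Q(V) = -5 + V**2 - 4*V
76*w(-12) + (36 - 75)*(-70 + Q(1)) = 76*13 + (36 - 75)*(-70 + (-5 + 1**2 - 4*1)) = 988 - 39*(-70 + (-5 + 1 - 4)) = 988 - 39*(-70 - 8) = 988 - 39*(-78) = 988 + 3042 = 4030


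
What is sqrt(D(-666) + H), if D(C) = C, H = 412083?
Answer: 3*sqrt(45713) ≈ 641.42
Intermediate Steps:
sqrt(D(-666) + H) = sqrt(-666 + 412083) = sqrt(411417) = 3*sqrt(45713)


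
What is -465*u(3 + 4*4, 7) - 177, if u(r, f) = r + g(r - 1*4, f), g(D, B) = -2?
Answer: -8082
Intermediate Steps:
u(r, f) = -2 + r (u(r, f) = r - 2 = -2 + r)
-465*u(3 + 4*4, 7) - 177 = -465*(-2 + (3 + 4*4)) - 177 = -465*(-2 + (3 + 16)) - 177 = -465*(-2 + 19) - 177 = -465*17 - 177 = -7905 - 177 = -8082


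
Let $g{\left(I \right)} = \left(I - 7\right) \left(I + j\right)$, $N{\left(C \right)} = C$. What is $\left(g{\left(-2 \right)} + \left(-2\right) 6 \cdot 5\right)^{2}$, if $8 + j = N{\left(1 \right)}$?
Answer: $441$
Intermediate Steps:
$j = -7$ ($j = -8 + 1 = -7$)
$g{\left(I \right)} = \left(-7 + I\right)^{2}$ ($g{\left(I \right)} = \left(I - 7\right) \left(I - 7\right) = \left(-7 + I\right) \left(-7 + I\right) = \left(-7 + I\right)^{2}$)
$\left(g{\left(-2 \right)} + \left(-2\right) 6 \cdot 5\right)^{2} = \left(\left(49 + \left(-2\right)^{2} - -28\right) + \left(-2\right) 6 \cdot 5\right)^{2} = \left(\left(49 + 4 + 28\right) - 60\right)^{2} = \left(81 - 60\right)^{2} = 21^{2} = 441$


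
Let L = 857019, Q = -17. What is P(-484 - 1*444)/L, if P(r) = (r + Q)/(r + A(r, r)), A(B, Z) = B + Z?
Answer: 105/265104544 ≈ 3.9607e-7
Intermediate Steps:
P(r) = (-17 + r)/(3*r) (P(r) = (r - 17)/(r + (r + r)) = (-17 + r)/(r + 2*r) = (-17 + r)/((3*r)) = (-17 + r)*(1/(3*r)) = (-17 + r)/(3*r))
P(-484 - 1*444)/L = ((-17 + (-484 - 1*444))/(3*(-484 - 1*444)))/857019 = ((-17 + (-484 - 444))/(3*(-484 - 444)))*(1/857019) = ((⅓)*(-17 - 928)/(-928))*(1/857019) = ((⅓)*(-1/928)*(-945))*(1/857019) = (315/928)*(1/857019) = 105/265104544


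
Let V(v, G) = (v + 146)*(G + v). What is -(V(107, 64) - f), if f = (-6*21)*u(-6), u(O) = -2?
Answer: -43011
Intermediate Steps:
V(v, G) = (146 + v)*(G + v)
f = 252 (f = -6*21*(-2) = -126*(-2) = 252)
-(V(107, 64) - f) = -((107² + 146*64 + 146*107 + 64*107) - 1*252) = -((11449 + 9344 + 15622 + 6848) - 252) = -(43263 - 252) = -1*43011 = -43011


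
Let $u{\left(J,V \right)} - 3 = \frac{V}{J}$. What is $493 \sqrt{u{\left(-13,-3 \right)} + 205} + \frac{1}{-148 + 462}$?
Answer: $\frac{1}{314} + \frac{493 \sqrt{35191}}{13} \approx 7114.1$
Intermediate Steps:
$u{\left(J,V \right)} = 3 + \frac{V}{J}$
$493 \sqrt{u{\left(-13,-3 \right)} + 205} + \frac{1}{-148 + 462} = 493 \sqrt{\left(3 - \frac{3}{-13}\right) + 205} + \frac{1}{-148 + 462} = 493 \sqrt{\left(3 - - \frac{3}{13}\right) + 205} + \frac{1}{314} = 493 \sqrt{\left(3 + \frac{3}{13}\right) + 205} + \frac{1}{314} = 493 \sqrt{\frac{42}{13} + 205} + \frac{1}{314} = 493 \sqrt{\frac{2707}{13}} + \frac{1}{314} = 493 \frac{\sqrt{35191}}{13} + \frac{1}{314} = \frac{493 \sqrt{35191}}{13} + \frac{1}{314} = \frac{1}{314} + \frac{493 \sqrt{35191}}{13}$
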